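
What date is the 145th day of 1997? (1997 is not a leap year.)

Jan has 31 days (145 − 31 = 114 remain).
Feb has 28 days (114 − 28 = 86 remain).
Mar has 31 days (86 − 31 = 55 remain).
Apr has 30 days (55 − 30 = 25 remain).
25 into May → May 25.

May 25, 1997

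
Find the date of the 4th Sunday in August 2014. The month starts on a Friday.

2014-08-24

August 2014 begins on a Friday, so the first Sunday is August 3 (2 days later).
The 4th Sunday is 3 weeks later: 3 + 21 = 24.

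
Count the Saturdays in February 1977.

4

February 1, 1977 is a Tuesday; the first Saturday on or after it is February 5, 1977 (4 days later).
From February 5, 1977 to February 28, 1977 is 28 − 5 = 23 days.
23 ÷ 7 = 3 full weeks with remainder 2, so 3 more Saturdays after the first → 4.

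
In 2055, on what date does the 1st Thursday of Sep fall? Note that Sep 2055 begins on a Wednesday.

Sep 2, 2055

Sep 2055 begins on a Wednesday, so the first Thursday is Sep 2 (1 day later).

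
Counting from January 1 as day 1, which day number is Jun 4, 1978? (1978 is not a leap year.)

Days in months before Jun: 31 + 28 + 31 + 30 + 31 = 151.
Plus 4 days into Jun → day 155.

155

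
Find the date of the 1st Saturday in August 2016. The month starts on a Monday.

August 6, 2016

August 2016 begins on a Monday, so the first Saturday is August 6 (5 days later).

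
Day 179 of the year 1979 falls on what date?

28 June 1979

January has 31 days (179 − 31 = 148 remain).
February has 28 days (148 − 28 = 120 remain).
March has 31 days (120 − 31 = 89 remain).
April has 30 days (89 − 30 = 59 remain).
May has 31 days (59 − 31 = 28 remain).
28 into June → June 28.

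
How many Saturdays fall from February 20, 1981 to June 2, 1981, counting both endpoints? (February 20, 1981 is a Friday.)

February 20, 1981 is a Friday; the first Saturday on or after it is February 21, 1981 (1 day later).
From February 21, 1981 to June 2, 1981: 7 + 31 + 30 + 31 + 2 = 101 days (rest of February, March, April, May, June).
101 ÷ 7 = 14 full weeks with remainder 3, so 14 more Saturdays after the first → 15.

15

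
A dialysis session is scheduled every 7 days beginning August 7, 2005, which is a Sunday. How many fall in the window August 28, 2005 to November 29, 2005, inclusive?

Occurrences land 7·i days after August 7, 2005 for i = 0, 1, 2, …
August 28, 2005 is 21 days after the start; 21 ÷ 7 = 3 remainder 0. First occurrence in the window: #4 on August 28, 2005 (3×7 = 21 days in).
November 29, 2005 is 114 days after the start; 114 ÷ 7 = 16 remainder 2. Last occurrence in the window: #17 on November 27, 2005.
Occurrences #4 through #17: 14 in total.

14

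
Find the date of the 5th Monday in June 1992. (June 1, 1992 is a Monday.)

1992-06-29

June 1992 begins on a Monday, so the first Monday is June 1.
The 5th Monday is 4 weeks later: 1 + 28 = 29.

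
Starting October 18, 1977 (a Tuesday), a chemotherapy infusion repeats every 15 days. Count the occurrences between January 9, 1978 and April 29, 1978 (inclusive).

7

Occurrences land 15·i days after October 18, 1977 for i = 0, 1, 2, …
January 9, 1978 is 83 days after the start; 83 ÷ 15 = 5 remainder 8; since the remainder is 8, round up to i = 6. First occurrence in the window: #7 on January 16, 1978 (6×15 = 90 days in).
April 29, 1978 is 193 days after the start; 193 ÷ 15 = 12 remainder 13. Last occurrence in the window: #13 on April 16, 1978.
Occurrences #7 through #13: 7 in total.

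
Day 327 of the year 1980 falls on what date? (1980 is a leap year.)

Jan has 31 days (327 − 31 = 296 remain).
Feb has 29 days (296 − 29 = 267 remain).
Mar has 31 days (267 − 31 = 236 remain).
Apr has 30 days (236 − 30 = 206 remain).
May has 31 days (206 − 31 = 175 remain).
Jun has 30 days (175 − 30 = 145 remain).
Jul has 31 days (145 − 31 = 114 remain).
Aug has 31 days (114 − 31 = 83 remain).
Sep has 30 days (83 − 30 = 53 remain).
Oct has 31 days (53 − 31 = 22 remain).
22 into Nov → Nov 22.

Nov 22, 1980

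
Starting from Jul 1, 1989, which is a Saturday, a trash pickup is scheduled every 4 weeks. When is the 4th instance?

Sep 23, 1989

The 4th occurrence is 3 intervals after the first: 3 × 28 = 84 days after Jul 1, 1989.
Jul has 31 days — 30 days to the end of Jul leaves 54.
Aug has 31 days (23 left).
23 days into Sep → Sep 23, 1989.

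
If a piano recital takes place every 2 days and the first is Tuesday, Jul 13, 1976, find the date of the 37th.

Sep 23, 1976

The 37th occurrence is 36 intervals after the first: 36 × 2 = 72 days after Jul 13, 1976.
Jul has 31 days — 18 days to the end of Jul leaves 54.
Aug has 31 days (23 left).
23 days into Sep → Sep 23, 1976.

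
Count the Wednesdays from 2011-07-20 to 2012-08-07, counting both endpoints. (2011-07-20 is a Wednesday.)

2011-07-20 is a Wednesday; the first Wednesday on or after it is 2011-07-20.
From 2011-07-20 to 2012-08-07: 164 + 220 = 384 days (rest of 2011, to 2012-08-07 in 2012).
384 ÷ 7 = 54 full weeks with remainder 6, so 54 more Wednesdays after the first → 55.

55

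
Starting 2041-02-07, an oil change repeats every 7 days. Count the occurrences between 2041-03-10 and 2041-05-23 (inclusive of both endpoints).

Occurrences land 7·i days after 2041-02-07 for i = 0, 1, 2, …
2041-03-10 is 31 days after the start; 31 ÷ 7 = 4 remainder 3; since the remainder is 3, round up to i = 5. First occurrence in the window: #6 on 2041-03-14 (5×7 = 35 days in).
2041-05-23 is 105 days after the start; 105 ÷ 7 = 15 remainder 0. Last occurrence in the window: #16 on 2041-05-23.
Occurrences #6 through #16: 11 in total.

11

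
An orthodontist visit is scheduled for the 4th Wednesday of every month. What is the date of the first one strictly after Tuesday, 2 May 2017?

24 May 2017

May 2017 starts on a Monday; its first Wednesday is the 3rd, so the 4th Wednesday is the 24th — 24 May 2017.
24 May 2017 is after 2 May 2017, so that is the next one.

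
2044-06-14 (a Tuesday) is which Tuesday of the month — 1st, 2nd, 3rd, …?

Day 14 falls in week ⌈14/7⌉ of the month.
Days 1–7 hold the 1st Tuesday, 8–14 the 2nd, 15–21 the 3rd, 22–28 the 4th, 29–31 the 5th.
14 is in the range for the 2nd.

2nd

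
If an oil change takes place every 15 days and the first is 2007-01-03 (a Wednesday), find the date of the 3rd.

2007-02-02

The 3rd occurrence is 2 intervals after the first: 2 × 15 = 30 days after 2007-01-03.
January has 31 days — 28 days to the end of January leaves 2.
2 days into February → 2007-02-02.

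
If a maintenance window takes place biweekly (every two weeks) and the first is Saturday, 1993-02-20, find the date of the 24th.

1994-01-08

The 24th occurrence is 23 intervals after the first: 23 × 14 = 322 days after 1993-02-20.
February has 28 days — 8 days to the end of February leaves 314.
March has 31 days (283 left).
April has 30 days (253 left).
May has 31 days (222 left).
June has 30 days (192 left).
July has 31 days (161 left).
August has 31 days (130 left).
September has 30 days (100 left).
October has 31 days (69 left).
November has 30 days (39 left).
December has 31 days (8 left).
8 days into January → 1994-01-08.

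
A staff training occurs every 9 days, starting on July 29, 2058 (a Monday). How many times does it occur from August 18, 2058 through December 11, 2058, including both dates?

Occurrences land 9·i days after July 29, 2058 for i = 0, 1, 2, …
August 18, 2058 is 20 days after the start; 20 ÷ 9 = 2 remainder 2; since the remainder is 2, round up to i = 3. First occurrence in the window: #4 on August 25, 2058 (3×9 = 27 days in).
December 11, 2058 is 135 days after the start; 135 ÷ 9 = 15 remainder 0. Last occurrence in the window: #16 on December 11, 2058.
Occurrences #4 through #16: 13 in total.

13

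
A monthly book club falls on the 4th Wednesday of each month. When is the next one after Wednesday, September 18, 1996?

September 25, 1996

September 1996 starts on a Sunday; its first Wednesday is the 4th, so the 4th Wednesday is the 25th — September 25, 1996.
September 25, 1996 is after September 18, 1996, so that is the next one.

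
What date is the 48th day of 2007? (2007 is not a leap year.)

Feb 17, 2007

Jan has 31 days (48 − 31 = 17 remain).
17 into Feb → Feb 17.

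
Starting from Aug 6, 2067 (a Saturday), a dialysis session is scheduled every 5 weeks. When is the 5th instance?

The 5th occurrence is 4 intervals after the first: 4 × 35 = 140 days after Aug 6, 2067.
Aug has 31 days — 25 days to the end of Aug leaves 115.
Sep has 30 days (85 left).
Oct has 31 days (54 left).
Nov has 30 days (24 left).
24 days into Dec → Dec 24, 2067.

Dec 24, 2067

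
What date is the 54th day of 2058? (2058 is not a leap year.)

January has 31 days (54 − 31 = 23 remain).
23 into February → February 23.

February 23, 2058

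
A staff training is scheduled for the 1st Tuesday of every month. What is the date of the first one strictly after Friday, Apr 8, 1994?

Apr 1994 starts on a Friday, so its 1st Tuesday is Apr 5, 1994 (4 days in).
That is not after Apr 8, 1994, so look at May 1994.
May 1994 starts on a Sunday, so its 1st Tuesday is May 3, 1994 (2 days in).

May 3, 1994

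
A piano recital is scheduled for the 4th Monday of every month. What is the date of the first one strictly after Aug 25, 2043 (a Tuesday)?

Aug 2043 starts on a Saturday; its first Monday is the 3rd, so the 4th Monday is the 24th — Aug 24, 2043.
That is not after Aug 25, 2043, so look at Sep 2043.
Sep 2043 starts on a Tuesday; its first Monday is the 7th, so the 4th Monday is the 28th — Sep 28, 2043.

Sep 28, 2043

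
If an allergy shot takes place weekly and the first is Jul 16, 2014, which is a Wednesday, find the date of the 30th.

The 30th occurrence is 29 intervals after the first: 29 × 7 = 203 days after Jul 16, 2014.
Jul has 31 days — 15 days to the end of Jul leaves 188.
Aug has 31 days (157 left).
Sep has 30 days (127 left).
Oct has 31 days (96 left).
Nov has 30 days (66 left).
Dec has 31 days (35 left).
Jan has 31 days (4 left).
4 days into Feb → Feb 4, 2015.

Feb 4, 2015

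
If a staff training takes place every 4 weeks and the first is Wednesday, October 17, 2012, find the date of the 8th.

May 1, 2013

The 8th occurrence is 7 intervals after the first: 7 × 28 = 196 days after October 17, 2012.
October has 31 days — 14 days to the end of October leaves 182.
November has 30 days (152 left).
December has 31 days (121 left).
January has 31 days (90 left).
February has 28 days (62 left).
March has 31 days (31 left).
April has 30 days (1 left).
1 day into May → May 1, 2013.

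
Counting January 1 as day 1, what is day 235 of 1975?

1975-08-23

January has 31 days (235 − 31 = 204 remain).
February has 28 days (204 − 28 = 176 remain).
March has 31 days (176 − 31 = 145 remain).
April has 30 days (145 − 30 = 115 remain).
May has 31 days (115 − 31 = 84 remain).
June has 30 days (84 − 30 = 54 remain).
July has 31 days (54 − 31 = 23 remain).
23 into August → August 23.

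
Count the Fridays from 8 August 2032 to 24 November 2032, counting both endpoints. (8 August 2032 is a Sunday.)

15

8 August 2032 is a Sunday; the first Friday on or after it is 13 August 2032 (5 days later).
From 13 August 2032 to 24 November 2032: 18 + 30 + 31 + 24 = 103 days (rest of August, September, October, November).
103 ÷ 7 = 14 full weeks with remainder 5, so 14 more Fridays after the first → 15.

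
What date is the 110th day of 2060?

January has 31 days (110 − 31 = 79 remain).
February has 29 days (79 − 29 = 50 remain).
March has 31 days (50 − 31 = 19 remain).
19 into April → April 19.

19 April 2060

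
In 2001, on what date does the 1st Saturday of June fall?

2 June 2001

The first Saturday of June 2001 is June 2.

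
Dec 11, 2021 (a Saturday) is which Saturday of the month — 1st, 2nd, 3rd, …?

2nd

Day 11 falls in week ⌈11/7⌉ of the month.
Days 1–7 hold the 1st Saturday, 8–14 the 2nd, 15–21 the 3rd, 22–28 the 4th, 29–31 the 5th.
11 is in the range for the 2nd.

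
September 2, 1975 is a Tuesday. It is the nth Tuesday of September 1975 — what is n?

1st

Day 2 falls in week ⌈2/7⌉ of the month.
Days 1–7 hold the 1st Tuesday, 8–14 the 2nd, 15–21 the 3rd, 22–28 the 4th, 29–31 the 5th.
2 is in the range for the 1st.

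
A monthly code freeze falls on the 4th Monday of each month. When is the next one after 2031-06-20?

June 2031 starts on a Sunday; its first Monday is the 2nd, so the 4th Monday is the 23rd — 2031-06-23.
2031-06-23 is after 2031-06-20, so that is the next one.

2031-06-23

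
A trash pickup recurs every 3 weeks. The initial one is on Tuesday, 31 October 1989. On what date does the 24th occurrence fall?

The 24th occurrence is 23 intervals after the first: 23 × 21 = 483 days after 31 October 1989.
October has 31 days — 0 days to the end of October leaves 483.
From end of October to end of 1989 is 61 days (422 left).
1990 has 365 days (57 left).
January has 31 days (26 left).
26 days into February → 26 February 1991.

26 February 1991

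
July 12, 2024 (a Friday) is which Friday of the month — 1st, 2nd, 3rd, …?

2nd

Day 12 falls in week ⌈12/7⌉ of the month.
Days 1–7 hold the 1st Friday, 8–14 the 2nd, 15–21 the 3rd, 22–28 the 4th, 29–31 the 5th.
12 is in the range for the 2nd.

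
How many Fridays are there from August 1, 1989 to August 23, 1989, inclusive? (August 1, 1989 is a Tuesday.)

August 1, 1989 is a Tuesday; the first Friday on or after it is August 4, 1989 (3 days later).
From August 4, 1989 to August 23, 1989 is 23 − 4 = 19 days.
19 ÷ 7 = 2 full weeks with remainder 5, so 2 more Fridays after the first → 3.

3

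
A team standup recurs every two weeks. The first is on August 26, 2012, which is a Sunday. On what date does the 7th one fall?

The 7th occurrence is 6 intervals after the first: 6 × 14 = 84 days after August 26, 2012.
August has 31 days — 5 days to the end of August leaves 79.
September has 30 days (49 left).
October has 31 days (18 left).
18 days into November → November 18, 2012.

November 18, 2012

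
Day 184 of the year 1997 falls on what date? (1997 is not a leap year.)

Jan has 31 days (184 − 31 = 153 remain).
Feb has 28 days (153 − 28 = 125 remain).
Mar has 31 days (125 − 31 = 94 remain).
Apr has 30 days (94 − 30 = 64 remain).
May has 31 days (64 − 31 = 33 remain).
Jun has 30 days (33 − 30 = 3 remain).
3 into Jul → Jul 3.

Jul 3, 1997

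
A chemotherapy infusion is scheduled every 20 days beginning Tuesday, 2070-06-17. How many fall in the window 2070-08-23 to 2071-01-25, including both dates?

8

Occurrences land 20·i days after 2070-06-17 for i = 0, 1, 2, …
2070-08-23 is 67 days after the start; 67 ÷ 20 = 3 remainder 7; since the remainder is 7, round up to i = 4. First occurrence in the window: #5 on 2070-09-05 (4×20 = 80 days in).
2071-01-25 is 222 days after the start; 222 ÷ 20 = 11 remainder 2. Last occurrence in the window: #12 on 2071-01-23.
Occurrences #5 through #12: 8 in total.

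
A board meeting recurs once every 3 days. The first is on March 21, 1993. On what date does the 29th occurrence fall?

June 13, 1993

The 29th occurrence is 28 intervals after the first: 28 × 3 = 84 days after March 21, 1993.
March has 31 days — 10 days to the end of March leaves 74.
April has 30 days (44 left).
May has 31 days (13 left).
13 days into June → June 13, 1993.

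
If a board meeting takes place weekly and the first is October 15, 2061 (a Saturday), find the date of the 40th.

July 15, 2062

The 40th occurrence is 39 intervals after the first: 39 × 7 = 273 days after October 15, 2061.
October has 31 days — 16 days to the end of October leaves 257.
November has 30 days (227 left).
December has 31 days (196 left).
January has 31 days (165 left).
February has 28 days (137 left).
March has 31 days (106 left).
April has 30 days (76 left).
May has 31 days (45 left).
June has 30 days (15 left).
15 days into July → July 15, 2062.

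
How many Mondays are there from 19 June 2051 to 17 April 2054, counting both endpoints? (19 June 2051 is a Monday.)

19 June 2051 is a Monday; the first Monday on or after it is 19 June 2051.
From 19 June 2051 to 17 April 2054: 195 + 366 + 365 + 107 = 1033 days (rest of 2051, 2052, 2053, to 17 April 2054 in 2054).
1033 ÷ 7 = 147 full weeks with remainder 4, so 147 more Mondays after the first → 148.

148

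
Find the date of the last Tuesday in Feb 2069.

Feb 26, 2069

The first Tuesday of Feb 2069 is Feb 5.
Feb 2069 has 28 days. Adding weeks: 5, 12, 19, 26 — the last one ≤ 28 is the 26th.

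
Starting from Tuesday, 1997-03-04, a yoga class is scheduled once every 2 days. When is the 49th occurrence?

1997-06-08

The 49th occurrence is 48 intervals after the first: 48 × 2 = 96 days after 1997-03-04.
March has 31 days — 27 days to the end of March leaves 69.
April has 30 days (39 left).
May has 31 days (8 left).
8 days into June → 1997-06-08.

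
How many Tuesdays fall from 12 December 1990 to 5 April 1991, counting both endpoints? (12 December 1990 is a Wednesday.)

16

12 December 1990 is a Wednesday; the first Tuesday on or after it is 18 December 1990 (6 days later).
From 18 December 1990 to 5 April 1991: 13 + 31 + 28 + 31 + 5 = 108 days (rest of December, January, February, March, April).
108 ÷ 7 = 15 full weeks with remainder 3, so 15 more Tuesdays after the first → 16.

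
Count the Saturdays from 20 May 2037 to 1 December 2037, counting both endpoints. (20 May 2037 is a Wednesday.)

28

20 May 2037 is a Wednesday; the first Saturday on or after it is 23 May 2037 (3 days later).
From 23 May 2037 to 1 December 2037: 8 + 30 + 31 + 31 + 30 + 31 + 30 + 1 = 192 days (rest of May, June, July, August, September, October, November, December).
192 ÷ 7 = 27 full weeks with remainder 3, so 27 more Saturdays after the first → 28.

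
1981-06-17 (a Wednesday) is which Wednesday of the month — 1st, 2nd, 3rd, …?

3rd

Day 17 falls in week ⌈17/7⌉ of the month.
Days 1–7 hold the 1st Wednesday, 8–14 the 2nd, 15–21 the 3rd, 22–28 the 4th, 29–31 the 5th.
17 is in the range for the 3rd.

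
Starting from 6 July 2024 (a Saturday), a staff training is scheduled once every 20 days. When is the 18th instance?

The 18th occurrence is 17 intervals after the first: 17 × 20 = 340 days after 6 July 2024.
July has 31 days — 25 days to the end of July leaves 315.
August has 31 days (284 left).
September has 30 days (254 left).
October has 31 days (223 left).
November has 30 days (193 left).
December has 31 days (162 left).
January has 31 days (131 left).
February has 28 days (103 left).
March has 31 days (72 left).
April has 30 days (42 left).
May has 31 days (11 left).
11 days into June → 11 June 2025.

11 June 2025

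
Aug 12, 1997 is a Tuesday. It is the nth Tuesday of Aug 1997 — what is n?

Day 12 falls in week ⌈12/7⌉ of the month.
Days 1–7 hold the 1st Tuesday, 8–14 the 2nd, 15–21 the 3rd, 22–28 the 4th, 29–31 the 5th.
12 is in the range for the 2nd.

2nd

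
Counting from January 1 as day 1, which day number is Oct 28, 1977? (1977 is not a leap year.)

Days in months before Oct: 31 + 28 + 31 + 30 + 31 + 30 + 31 + 31 + 30 = 273.
Plus 28 days into Oct → day 301.

301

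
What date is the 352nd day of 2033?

January has 31 days (352 − 31 = 321 remain).
February has 28 days (321 − 28 = 293 remain).
March has 31 days (293 − 31 = 262 remain).
April has 30 days (262 − 30 = 232 remain).
May has 31 days (232 − 31 = 201 remain).
June has 30 days (201 − 30 = 171 remain).
July has 31 days (171 − 31 = 140 remain).
August has 31 days (140 − 31 = 109 remain).
September has 30 days (109 − 30 = 79 remain).
October has 31 days (79 − 31 = 48 remain).
November has 30 days (48 − 30 = 18 remain).
18 into December → December 18.

2033-12-18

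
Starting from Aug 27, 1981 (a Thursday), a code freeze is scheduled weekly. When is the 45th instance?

Jul 1, 1982

The 45th occurrence is 44 intervals after the first: 44 × 7 = 308 days after Aug 27, 1981.
Aug has 31 days — 4 days to the end of Aug leaves 304.
Sep has 30 days (274 left).
Oct has 31 days (243 left).
Nov has 30 days (213 left).
Dec has 31 days (182 left).
Jan has 31 days (151 left).
Feb has 28 days (123 left).
Mar has 31 days (92 left).
Apr has 30 days (62 left).
May has 31 days (31 left).
Jun has 30 days (1 left).
1 day into Jul → Jul 1, 1982.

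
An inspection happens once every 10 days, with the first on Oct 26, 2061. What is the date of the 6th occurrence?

Dec 15, 2061

The 6th occurrence is 5 intervals after the first: 5 × 10 = 50 days after Oct 26, 2061.
Oct has 31 days — 5 days to the end of Oct leaves 45.
Nov has 30 days (15 left).
15 days into Dec → Dec 15, 2061.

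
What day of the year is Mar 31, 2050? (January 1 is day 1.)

Days in months before Mar: 31 + 28 = 59.
Plus 31 days into Mar → day 90.

90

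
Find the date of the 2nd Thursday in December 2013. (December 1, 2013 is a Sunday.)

12 December 2013

December 2013 begins on a Sunday, so the first Thursday is December 5 (4 days later).
The 2nd Thursday is 1 weeks later: 5 + 7 = 12.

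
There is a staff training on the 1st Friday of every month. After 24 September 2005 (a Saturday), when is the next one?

7 October 2005

September 2005 starts on a Thursday, so its 1st Friday is 2 September 2005 (1 day in).
That is not after 24 September 2005, so look at October 2005.
October 2005 starts on a Saturday, so its 1st Friday is 7 October 2005 (6 days in).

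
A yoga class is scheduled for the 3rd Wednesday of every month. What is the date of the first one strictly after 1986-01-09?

January 1986 starts on a Wednesday; its first Wednesday is the 1st, so the 3rd Wednesday is the 15th — 1986-01-15.
1986-01-15 is after 1986-01-09, so that is the next one.

1986-01-15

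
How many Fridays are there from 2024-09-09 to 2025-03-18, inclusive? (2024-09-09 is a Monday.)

2024-09-09 is a Monday; the first Friday on or after it is 2024-09-13 (4 days later).
From 2024-09-13 to 2025-03-18: 17 + 31 + 30 + 31 + 31 + 28 + 18 = 186 days (rest of September, October, November, December, January, February, March).
186 ÷ 7 = 26 full weeks with remainder 4, so 26 more Fridays after the first → 27.

27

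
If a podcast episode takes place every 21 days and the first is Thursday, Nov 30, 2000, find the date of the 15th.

Sep 20, 2001

The 15th occurrence is 14 intervals after the first: 14 × 21 = 294 days after Nov 30, 2000.
Nov has 30 days — 0 days to the end of Nov leaves 294.
Dec has 31 days (263 left).
Jan has 31 days (232 left).
Feb has 28 days (204 left).
Mar has 31 days (173 left).
Apr has 30 days (143 left).
May has 31 days (112 left).
Jun has 30 days (82 left).
Jul has 31 days (51 left).
Aug has 31 days (20 left).
20 days into Sep → Sep 20, 2001.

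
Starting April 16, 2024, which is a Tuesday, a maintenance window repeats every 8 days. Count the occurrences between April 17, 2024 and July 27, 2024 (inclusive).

12

Occurrences land 8·i days after April 16, 2024 for i = 0, 1, 2, …
April 17, 2024 is 1 day after the start; 1 ÷ 8 = 0 remainder 1; since the remainder is 1, round up to i = 1. First occurrence in the window: #2 on April 24, 2024 (1×8 = 8 days in).
July 27, 2024 is 102 days after the start; 102 ÷ 8 = 12 remainder 6. Last occurrence in the window: #13 on July 21, 2024.
Occurrences #2 through #13: 12 in total.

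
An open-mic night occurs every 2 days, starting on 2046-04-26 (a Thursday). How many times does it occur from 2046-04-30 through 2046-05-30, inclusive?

Occurrences land 2·i days after 2046-04-26 for i = 0, 1, 2, …
2046-04-30 is 4 days after the start; 4 ÷ 2 = 2 remainder 0. First occurrence in the window: #3 on 2046-04-30 (2×2 = 4 days in).
2046-05-30 is 34 days after the start; 34 ÷ 2 = 17 remainder 0. Last occurrence in the window: #18 on 2046-05-30.
Occurrences #3 through #18: 16 in total.

16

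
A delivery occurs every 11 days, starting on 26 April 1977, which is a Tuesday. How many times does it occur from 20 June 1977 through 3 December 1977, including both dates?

16

Occurrences land 11·i days after 26 April 1977 for i = 0, 1, 2, …
20 June 1977 is 55 days after the start; 55 ÷ 11 = 5 remainder 0. First occurrence in the window: #6 on 20 June 1977 (5×11 = 55 days in).
3 December 1977 is 221 days after the start; 221 ÷ 11 = 20 remainder 1. Last occurrence in the window: #21 on 2 December 1977.
Occurrences #6 through #21: 16 in total.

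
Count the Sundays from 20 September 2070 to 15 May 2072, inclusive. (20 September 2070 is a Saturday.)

87

20 September 2070 is a Saturday; the first Sunday on or after it is 21 September 2070 (1 day later).
From 21 September 2070 to 15 May 2072: 101 + 365 + 136 = 602 days (rest of 2070, 2071, to 15 May 2072 in 2072).
602 ÷ 7 = 86 full weeks with remainder 0, so 86 more Sundays after the first → 87.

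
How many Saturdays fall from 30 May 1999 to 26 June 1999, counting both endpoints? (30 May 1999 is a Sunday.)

30 May 1999 is a Sunday; the first Saturday on or after it is 5 June 1999 (6 days later).
From 5 June 1999 to 26 June 1999 is 26 − 5 = 21 days.
21 ÷ 7 = 3 full weeks with remainder 0, so 3 more Saturdays after the first → 4.

4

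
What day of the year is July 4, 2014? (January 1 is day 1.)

185

Days in months before July: 31 + 28 + 31 + 30 + 31 + 30 = 181.
Plus 4 days into July → day 185.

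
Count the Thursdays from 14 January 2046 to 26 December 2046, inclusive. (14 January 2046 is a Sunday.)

49

14 January 2046 is a Sunday; the first Thursday on or after it is 18 January 2046 (4 days later).
From 18 January 2046 to 26 December 2046: 13 + 28 + 31 + 30 + 31 + 30 + 31 + 31 + 30 + 31 + 30 + 26 = 342 days (rest of January, February, March, April, May, June, July, August, September, October, November, December).
342 ÷ 7 = 48 full weeks with remainder 6, so 48 more Thursdays after the first → 49.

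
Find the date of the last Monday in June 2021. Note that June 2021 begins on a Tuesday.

June 2021 begins on a Tuesday, so the first Monday is June 7 (6 days later).
June 2021 has 30 days. Adding weeks: 7, 14, 21, 28 — the last one ≤ 30 is the 28th.

28 June 2021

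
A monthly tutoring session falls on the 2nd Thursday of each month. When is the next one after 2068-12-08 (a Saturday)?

December 2068 starts on a Saturday; its first Thursday is the 6th, so the 2nd Thursday is the 13th — 2068-12-13.
2068-12-13 is after 2068-12-08, so that is the next one.

2068-12-13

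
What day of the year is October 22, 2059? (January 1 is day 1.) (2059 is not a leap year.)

Days in months before October: 31 + 28 + 31 + 30 + 31 + 30 + 31 + 31 + 30 = 273.
Plus 22 days into October → day 295.

295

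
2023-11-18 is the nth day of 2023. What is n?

322

Days in months before November: 31 + 28 + 31 + 30 + 31 + 30 + 31 + 31 + 30 + 31 = 304.
Plus 18 days into November → day 322.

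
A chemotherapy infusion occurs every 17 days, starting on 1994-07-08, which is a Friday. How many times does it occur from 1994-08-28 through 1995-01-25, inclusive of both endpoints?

Occurrences land 17·i days after 1994-07-08 for i = 0, 1, 2, …
1994-08-28 is 51 days after the start; 51 ÷ 17 = 3 remainder 0. First occurrence in the window: #4 on 1994-08-28 (3×17 = 51 days in).
1995-01-25 is 201 days after the start; 201 ÷ 17 = 11 remainder 14. Last occurrence in the window: #12 on 1995-01-11.
Occurrences #4 through #12: 9 in total.

9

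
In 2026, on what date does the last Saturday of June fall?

The first Saturday of June 2026 is June 6.
June 2026 has 30 days. Adding weeks: 6, 13, 20, 27 — the last one ≤ 30 is the 27th.

June 27, 2026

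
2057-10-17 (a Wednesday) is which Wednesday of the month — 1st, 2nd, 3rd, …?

Day 17 falls in week ⌈17/7⌉ of the month.
Days 1–7 hold the 1st Wednesday, 8–14 the 2nd, 15–21 the 3rd, 22–28 the 4th, 29–31 the 5th.
17 is in the range for the 3rd.

3rd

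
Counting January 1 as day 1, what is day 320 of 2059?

January has 31 days (320 − 31 = 289 remain).
February has 28 days (289 − 28 = 261 remain).
March has 31 days (261 − 31 = 230 remain).
April has 30 days (230 − 30 = 200 remain).
May has 31 days (200 − 31 = 169 remain).
June has 30 days (169 − 30 = 139 remain).
July has 31 days (139 − 31 = 108 remain).
August has 31 days (108 − 31 = 77 remain).
September has 30 days (77 − 30 = 47 remain).
October has 31 days (47 − 31 = 16 remain).
16 into November → November 16.

2059-11-16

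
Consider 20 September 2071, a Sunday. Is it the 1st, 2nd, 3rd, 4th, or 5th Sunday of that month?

Day 20 falls in week ⌈20/7⌉ of the month.
Days 1–7 hold the 1st Sunday, 8–14 the 2nd, 15–21 the 3rd, 22–28 the 4th, 29–31 the 5th.
20 is in the range for the 3rd.

3rd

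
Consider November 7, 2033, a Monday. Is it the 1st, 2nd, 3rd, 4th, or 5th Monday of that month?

1st

Day 7 falls in week ⌈7/7⌉ of the month.
Days 1–7 hold the 1st Monday, 8–14 the 2nd, 15–21 the 3rd, 22–28 the 4th, 29–31 the 5th.
7 is in the range for the 1st.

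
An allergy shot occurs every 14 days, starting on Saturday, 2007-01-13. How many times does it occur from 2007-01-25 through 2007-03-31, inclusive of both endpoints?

5

Occurrences land 14·i days after 2007-01-13 for i = 0, 1, 2, …
2007-01-25 is 12 days after the start; 12 ÷ 14 = 0 remainder 12; since the remainder is 12, round up to i = 1. First occurrence in the window: #2 on 2007-01-27 (1×14 = 14 days in).
2007-03-31 is 77 days after the start; 77 ÷ 14 = 5 remainder 7. Last occurrence in the window: #6 on 2007-03-24.
Occurrences #2 through #6: 5 in total.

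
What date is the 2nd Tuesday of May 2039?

May 10, 2039

The first Tuesday of May 2039 is May 3.
The 2nd Tuesday is 1 weeks later: 3 + 7 = 10.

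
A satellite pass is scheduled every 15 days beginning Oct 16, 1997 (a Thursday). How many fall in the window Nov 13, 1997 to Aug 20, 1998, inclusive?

19

Occurrences land 15·i days after Oct 16, 1997 for i = 0, 1, 2, …
Nov 13, 1997 is 28 days after the start; 28 ÷ 15 = 1 remainder 13; since the remainder is 13, round up to i = 2. First occurrence in the window: #3 on Nov 15, 1997 (2×15 = 30 days in).
Aug 20, 1998 is 308 days after the start; 308 ÷ 15 = 20 remainder 8. Last occurrence in the window: #21 on Aug 12, 1998.
Occurrences #3 through #21: 19 in total.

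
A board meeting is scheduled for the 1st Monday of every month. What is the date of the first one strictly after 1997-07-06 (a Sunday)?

July 1997 starts on a Tuesday, so its 1st Monday is 1997-07-07 (6 days in).
1997-07-07 is after 1997-07-06, so that is the next one.

1997-07-07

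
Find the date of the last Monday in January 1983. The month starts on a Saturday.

January 1983 begins on a Saturday, so the first Monday is January 3 (2 days later).
January 1983 has 31 days. Adding weeks: 3, 10, 17, 24, 31 — the last one ≤ 31 is the 31st.

1983-01-31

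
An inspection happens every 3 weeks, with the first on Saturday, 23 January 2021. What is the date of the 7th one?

The 7th occurrence is 6 intervals after the first: 6 × 21 = 126 days after 23 January 2021.
January has 31 days — 8 days to the end of January leaves 118.
February has 28 days (90 left).
March has 31 days (59 left).
April has 30 days (29 left).
29 days into May → 29 May 2021.

29 May 2021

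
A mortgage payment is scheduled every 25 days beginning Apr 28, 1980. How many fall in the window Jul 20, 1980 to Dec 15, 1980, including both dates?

Occurrences land 25·i days after Apr 28, 1980 for i = 0, 1, 2, …
Jul 20, 1980 is 83 days after the start; 83 ÷ 25 = 3 remainder 8; since the remainder is 8, round up to i = 4. First occurrence in the window: #5 on Aug 6, 1980 (4×25 = 100 days in).
Dec 15, 1980 is 231 days after the start; 231 ÷ 25 = 9 remainder 6. Last occurrence in the window: #10 on Dec 9, 1980.
Occurrences #5 through #10: 6 in total.

6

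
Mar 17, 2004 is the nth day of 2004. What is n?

77

Days in months before Mar: 31 + 29 = 60.
Plus 17 days into Mar → day 77.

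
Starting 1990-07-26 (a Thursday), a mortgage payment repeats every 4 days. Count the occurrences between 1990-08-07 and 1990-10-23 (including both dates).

20

Occurrences land 4·i days after 1990-07-26 for i = 0, 1, 2, …
1990-08-07 is 12 days after the start; 12 ÷ 4 = 3 remainder 0. First occurrence in the window: #4 on 1990-08-07 (3×4 = 12 days in).
1990-10-23 is 89 days after the start; 89 ÷ 4 = 22 remainder 1. Last occurrence in the window: #23 on 1990-10-22.
Occurrences #4 through #23: 20 in total.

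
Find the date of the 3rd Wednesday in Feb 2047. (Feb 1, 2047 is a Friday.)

Feb 2047 begins on a Friday, so the first Wednesday is Feb 6 (5 days later).
The 3rd Wednesday is 2 weeks later: 6 + 14 = 20.

Feb 20, 2047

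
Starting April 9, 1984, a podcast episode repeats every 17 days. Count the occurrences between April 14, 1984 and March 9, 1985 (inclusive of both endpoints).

Occurrences land 17·i days after April 9, 1984 for i = 0, 1, 2, …
April 14, 1984 is 5 days after the start; 5 ÷ 17 = 0 remainder 5; since the remainder is 5, round up to i = 1. First occurrence in the window: #2 on April 26, 1984 (1×17 = 17 days in).
March 9, 1985 is 334 days after the start; 334 ÷ 17 = 19 remainder 11. Last occurrence in the window: #20 on February 26, 1985.
Occurrences #2 through #20: 19 in total.

19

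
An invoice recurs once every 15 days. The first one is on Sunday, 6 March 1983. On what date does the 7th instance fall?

4 June 1983

The 7th occurrence is 6 intervals after the first: 6 × 15 = 90 days after 6 March 1983.
March has 31 days — 25 days to the end of March leaves 65.
April has 30 days (35 left).
May has 31 days (4 left).
4 days into June → 4 June 1983.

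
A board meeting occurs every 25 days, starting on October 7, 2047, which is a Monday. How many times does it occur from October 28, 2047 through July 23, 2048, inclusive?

11

Occurrences land 25·i days after October 7, 2047 for i = 0, 1, 2, …
October 28, 2047 is 21 days after the start; 21 ÷ 25 = 0 remainder 21; since the remainder is 21, round up to i = 1. First occurrence in the window: #2 on November 1, 2047 (1×25 = 25 days in).
July 23, 2048 is 290 days after the start; 290 ÷ 25 = 11 remainder 15. Last occurrence in the window: #12 on July 8, 2048.
Occurrences #2 through #12: 11 in total.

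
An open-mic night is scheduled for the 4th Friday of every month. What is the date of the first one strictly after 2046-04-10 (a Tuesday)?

2046-04-27

April 2046 starts on a Sunday; its first Friday is the 6th, so the 4th Friday is the 27th — 2046-04-27.
2046-04-27 is after 2046-04-10, so that is the next one.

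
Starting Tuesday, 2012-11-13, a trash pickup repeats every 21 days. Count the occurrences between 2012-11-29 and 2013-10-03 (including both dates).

15

Occurrences land 21·i days after 2012-11-13 for i = 0, 1, 2, …
2012-11-29 is 16 days after the start; 16 ÷ 21 = 0 remainder 16; since the remainder is 16, round up to i = 1. First occurrence in the window: #2 on 2012-12-04 (1×21 = 21 days in).
2013-10-03 is 324 days after the start; 324 ÷ 21 = 15 remainder 9. Last occurrence in the window: #16 on 2013-09-24.
Occurrences #2 through #16: 15 in total.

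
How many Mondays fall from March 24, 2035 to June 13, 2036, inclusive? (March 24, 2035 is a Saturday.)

64

March 24, 2035 is a Saturday; the first Monday on or after it is March 26, 2035 (2 days later).
From March 26, 2035 to June 13, 2036: 280 + 165 = 445 days (rest of 2035, to June 13, 2036 in 2036).
445 ÷ 7 = 63 full weeks with remainder 4, so 63 more Mondays after the first → 64.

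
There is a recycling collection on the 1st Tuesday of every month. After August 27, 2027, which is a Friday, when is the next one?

September 7, 2027

August 2027 starts on a Sunday, so its 1st Tuesday is August 3, 2027 (2 days in).
That is not after August 27, 2027, so look at September 2027.
September 2027 starts on a Wednesday, so its 1st Tuesday is September 7, 2027 (6 days in).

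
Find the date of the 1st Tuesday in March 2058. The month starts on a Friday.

March 5, 2058

March 2058 begins on a Friday, so the first Tuesday is March 5 (4 days later).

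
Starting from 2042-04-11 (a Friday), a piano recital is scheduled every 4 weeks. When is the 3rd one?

2042-06-06

The 3rd occurrence is 2 intervals after the first: 2 × 28 = 56 days after 2042-04-11.
April has 30 days — 19 days to the end of April leaves 37.
May has 31 days (6 left).
6 days into June → 2042-06-06.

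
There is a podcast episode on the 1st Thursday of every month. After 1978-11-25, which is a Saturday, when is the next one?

1978-12-07

November 1978 starts on a Wednesday, so its 1st Thursday is 1978-11-02 (1 day in).
That is not after 1978-11-25, so look at December 1978.
December 1978 starts on a Friday, so its 1st Thursday is 1978-12-07 (6 days in).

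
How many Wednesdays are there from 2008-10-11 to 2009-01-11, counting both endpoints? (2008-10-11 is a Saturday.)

2008-10-11 is a Saturday; the first Wednesday on or after it is 2008-10-15 (4 days later).
From 2008-10-15 to 2009-01-11: 16 + 30 + 31 + 11 = 88 days (rest of October, November, December, January).
88 ÷ 7 = 12 full weeks with remainder 4, so 12 more Wednesdays after the first → 13.

13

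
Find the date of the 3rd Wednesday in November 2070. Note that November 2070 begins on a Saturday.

19 November 2070

November 2070 begins on a Saturday, so the first Wednesday is November 5 (4 days later).
The 3rd Wednesday is 2 weeks later: 5 + 14 = 19.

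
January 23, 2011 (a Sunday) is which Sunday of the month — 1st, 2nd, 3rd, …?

4th

Day 23 falls in week ⌈23/7⌉ of the month.
Days 1–7 hold the 1st Sunday, 8–14 the 2nd, 15–21 the 3rd, 22–28 the 4th, 29–31 the 5th.
23 is in the range for the 4th.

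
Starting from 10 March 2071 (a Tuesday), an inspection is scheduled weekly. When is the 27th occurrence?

8 September 2071

The 27th occurrence is 26 intervals after the first: 26 × 7 = 182 days after 10 March 2071.
March has 31 days — 21 days to the end of March leaves 161.
April has 30 days (131 left).
May has 31 days (100 left).
June has 30 days (70 left).
July has 31 days (39 left).
August has 31 days (8 left).
8 days into September → 8 September 2071.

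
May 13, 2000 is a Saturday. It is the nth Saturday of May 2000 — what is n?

Day 13 falls in week ⌈13/7⌉ of the month.
Days 1–7 hold the 1st Saturday, 8–14 the 2nd, 15–21 the 3rd, 22–28 the 4th, 29–31 the 5th.
13 is in the range for the 2nd.

2nd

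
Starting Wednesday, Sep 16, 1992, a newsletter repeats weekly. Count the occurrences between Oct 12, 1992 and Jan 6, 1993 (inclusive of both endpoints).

Occurrences land 7·i days after Sep 16, 1992 for i = 0, 1, 2, …
Oct 12, 1992 is 26 days after the start; 26 ÷ 7 = 3 remainder 5; since the remainder is 5, round up to i = 4. First occurrence in the window: #5 on Oct 14, 1992 (4×7 = 28 days in).
Jan 6, 1993 is 112 days after the start; 112 ÷ 7 = 16 remainder 0. Last occurrence in the window: #17 on Jan 6, 1993.
Occurrences #5 through #17: 13 in total.

13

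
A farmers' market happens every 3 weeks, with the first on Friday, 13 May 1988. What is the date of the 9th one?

28 October 1988

The 9th occurrence is 8 intervals after the first: 8 × 21 = 168 days after 13 May 1988.
May has 31 days — 18 days to the end of May leaves 150.
June has 30 days (120 left).
July has 31 days (89 left).
August has 31 days (58 left).
September has 30 days (28 left).
28 days into October → 28 October 1988.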